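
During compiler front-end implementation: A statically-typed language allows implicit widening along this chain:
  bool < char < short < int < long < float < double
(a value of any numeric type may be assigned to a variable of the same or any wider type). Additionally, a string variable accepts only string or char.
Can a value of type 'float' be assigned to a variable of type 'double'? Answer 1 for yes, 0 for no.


Target variable type: double
Source value type: float
Numeric ranks: float=5, double=6
Widening allowed iff rank(source) <= rank(target): 5 <= 6? Yes
Result: 1

1


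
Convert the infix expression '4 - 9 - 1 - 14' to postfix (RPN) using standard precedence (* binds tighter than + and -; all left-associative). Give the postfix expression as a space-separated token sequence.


Applying the shunting-yard algorithm:
  Operand 4 -> output
  Push '-' onto operator stack -> op-stack: [-]
  Operand 9 -> output
  See '-' (prec 1); top '-' (prec 1) >= it -> pop '-' to output
  Push '-' onto operator stack -> op-stack: [-]
  Operand 1 -> output
  See '-' (prec 1); top '-' (prec 1) >= it -> pop '-' to output
  Push '-' onto operator stack -> op-stack: [-]
  Operand 14 -> output
  End of input: pop '-' to output
Postfix result: 4 9 - 1 - 14 -

4 9 - 1 - 14 -


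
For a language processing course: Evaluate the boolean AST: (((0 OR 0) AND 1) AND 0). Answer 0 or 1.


Step 1: Evaluate inner node
  0 OR 0 = 0
Step 2: Evaluate next node
  0 AND 1 = 0
Step 3: Evaluate root node
  0 AND 0 = 0

0


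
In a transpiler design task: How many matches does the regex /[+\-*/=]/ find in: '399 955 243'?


Pattern: /[+\-*/=]/ (operators)
Input: '399 955 243'
Scanning for matches:
Total matches: 0

0


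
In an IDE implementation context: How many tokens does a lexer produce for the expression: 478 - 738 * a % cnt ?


Scanning '478 - 738 * a % cnt'
Token 1: '478' -> integer_literal
Token 2: '-' -> operator
Token 3: '738' -> integer_literal
Token 4: '*' -> operator
Token 5: 'a' -> identifier
Token 6: '%' -> operator
Token 7: 'cnt' -> identifier
Total tokens: 7

7


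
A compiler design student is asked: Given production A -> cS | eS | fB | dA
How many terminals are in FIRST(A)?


Production: A -> cS | eS | fB | dA
Examining each alternative for leading terminals:
  A -> cS : first terminal = 'c'
  A -> eS : first terminal = 'e'
  A -> fB : first terminal = 'f'
  A -> dA : first terminal = 'd'
FIRST(A) = {c, d, e, f}
Count: 4

4


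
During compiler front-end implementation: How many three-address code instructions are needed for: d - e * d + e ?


Expression: d - e * d + e
Generating three-address code (respecting * over +/- precedence):
  Instruction 1: t1 = e * d
  Instruction 2: t2 = d - t1
  Instruction 3: t3 = t2 + e
Total instructions: 3

3


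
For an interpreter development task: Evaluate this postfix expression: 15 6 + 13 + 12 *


Processing tokens left to right:
Push 15, Push 6
Pop 15 and 6, compute 15 + 6 = 21, push 21
Push 13
Pop 21 and 13, compute 21 + 13 = 34, push 34
Push 12
Pop 34 and 12, compute 34 * 12 = 408, push 408
Stack result: 408

408


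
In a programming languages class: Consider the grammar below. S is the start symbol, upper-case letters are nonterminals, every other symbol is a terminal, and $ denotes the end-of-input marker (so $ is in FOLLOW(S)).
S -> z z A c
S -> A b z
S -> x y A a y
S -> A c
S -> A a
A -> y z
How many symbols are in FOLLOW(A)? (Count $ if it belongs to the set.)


S is the start symbol and does not occur in any rule body, so FOLLOW(S) = {$}.
Examining every occurrence of A in a rule body:
  S -> z z A c : A is followed by terminal 'c' -> add 'c'
  S -> A b z : A is followed by terminal 'b' -> add 'b'
  S -> x y A a y : A is followed by terminal 'a' -> add 'a'
  S -> A c : A is followed by terminal 'c' -> add 'c' (already in the set)
  S -> A a : A is followed by terminal 'a' -> add 'a' (already in the set)
  A -> y z : A does not occur in the body -> contributes nothing
FOLLOW(A) = {a, b, c}
Count: 3

3


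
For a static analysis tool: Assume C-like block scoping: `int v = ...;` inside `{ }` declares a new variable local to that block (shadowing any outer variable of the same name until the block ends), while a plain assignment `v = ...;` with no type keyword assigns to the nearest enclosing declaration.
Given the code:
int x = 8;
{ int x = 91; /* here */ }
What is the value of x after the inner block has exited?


Analyzing scoping rules:
Outer scope: declares x = 8
Inner block: 'int x = 91;' declares a NEW x that shadows the outer one
When the block exits the inner x goes out of scope; the outer x was never modified -> 8
Result: 8

8


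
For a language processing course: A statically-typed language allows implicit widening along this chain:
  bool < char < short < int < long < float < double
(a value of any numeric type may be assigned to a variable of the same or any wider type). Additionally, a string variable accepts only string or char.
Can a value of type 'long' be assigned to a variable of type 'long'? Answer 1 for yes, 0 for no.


Target variable type: long
Source value type: long
Numeric ranks: long=4, long=4
Widening allowed iff rank(source) <= rank(target): 4 <= 4? Yes
Result: 1

1


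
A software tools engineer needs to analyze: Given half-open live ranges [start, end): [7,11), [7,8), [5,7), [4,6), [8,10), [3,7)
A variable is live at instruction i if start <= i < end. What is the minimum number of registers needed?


Live ranges:
  Var0: [7, 11)
  Var1: [7, 8)
  Var2: [5, 7)
  Var3: [4, 6)
  Var4: [8, 10)
  Var5: [3, 7)
Sweep-line events (position, delta, active):
  pos=3 start -> active=1
  pos=4 start -> active=2
  pos=5 start -> active=3
  pos=6 end -> active=2
  pos=7 end -> active=1
  pos=7 end -> active=0
  pos=7 start -> active=1
  pos=7 start -> active=2
  pos=8 end -> active=1
  pos=8 start -> active=2
  pos=10 end -> active=1
  pos=11 end -> active=0
Maximum simultaneous active: 3
Minimum registers needed: 3

3


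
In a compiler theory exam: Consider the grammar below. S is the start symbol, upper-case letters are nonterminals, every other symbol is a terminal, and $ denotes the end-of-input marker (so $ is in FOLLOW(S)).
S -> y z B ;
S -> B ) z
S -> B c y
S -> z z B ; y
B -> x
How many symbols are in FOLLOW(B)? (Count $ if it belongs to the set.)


S is the start symbol and does not occur in any rule body, so FOLLOW(S) = {$}.
Examining every occurrence of B in a rule body:
  S -> y z B ; : B is followed by terminal ';' -> add ';'
  S -> B ) z : B is followed by terminal ')' -> add ')'
  S -> B c y : B is followed by terminal 'c' -> add 'c'
  S -> z z B ; y : B is followed by terminal ';' -> add ';' (already in the set)
  B -> x : B does not occur in the body -> contributes nothing
FOLLOW(B) = {), ;, c}
Count: 3

3


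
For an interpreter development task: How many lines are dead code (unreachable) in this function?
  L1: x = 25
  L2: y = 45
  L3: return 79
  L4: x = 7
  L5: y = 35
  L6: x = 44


Analyzing control flow:
  L1: reachable (before return)
  L2: reachable (before return)
  L3: reachable (return statement)
  L4: DEAD (after return at L3)
  L5: DEAD (after return at L3)
  L6: DEAD (after return at L3)
Return at L3, total lines = 6
Dead lines: L4 through L6
Count: 3

3


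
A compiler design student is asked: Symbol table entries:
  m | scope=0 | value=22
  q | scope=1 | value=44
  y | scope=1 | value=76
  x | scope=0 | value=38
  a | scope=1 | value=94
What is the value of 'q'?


Searching symbol table for 'q':
  m | scope=0 | value=22
  q | scope=1 | value=44 <- MATCH
  y | scope=1 | value=76
  x | scope=0 | value=38
  a | scope=1 | value=94
Found 'q' at scope 1 with value 44

44


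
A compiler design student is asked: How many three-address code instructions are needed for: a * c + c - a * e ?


Expression: a * c + c - a * e
Generating three-address code (respecting * over +/- precedence):
  Instruction 1: t1 = a * c
  Instruction 2: t2 = a * e
  Instruction 3: t3 = t1 + c
  Instruction 4: t4 = t3 - t2
Total instructions: 4

4


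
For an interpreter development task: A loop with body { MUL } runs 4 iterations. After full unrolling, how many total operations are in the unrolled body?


Loop body operations: MUL (1 op per iteration)
Unrolling 4 iterations:
  Iteration 1: MUL (1 ops)
  Iteration 2: MUL (1 ops)
  Iteration 3: MUL (1 ops)
  Iteration 4: MUL (1 ops)
Total: 4 iterations * 1 ops/iter = 4 operations

4


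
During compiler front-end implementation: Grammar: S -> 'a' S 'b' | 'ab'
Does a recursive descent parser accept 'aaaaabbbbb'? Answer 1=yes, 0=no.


Grammar accepts strings of the form a^n b^n (n >= 1)
Word: 'aaaaabbbbb'
Counting: 5 a's and 5 b's
Check: 5 == 5? Yes
Derivation (S -> aSb applied 4 time(s), then S -> ab): S => aSb => aaSbb => aaaSbbb => aaaaSbbbb => aaaaabbbbb
Accepted

1


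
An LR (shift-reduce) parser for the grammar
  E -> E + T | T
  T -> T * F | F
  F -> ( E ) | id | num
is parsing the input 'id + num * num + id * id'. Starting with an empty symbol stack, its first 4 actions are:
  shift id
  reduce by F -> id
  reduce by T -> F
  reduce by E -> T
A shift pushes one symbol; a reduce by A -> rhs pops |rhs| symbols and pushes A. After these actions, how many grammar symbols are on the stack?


Tracking the symbol stack through each action:
  Action 1: shift 'id' : push -> stack = [id] (size 1)
  Action 2: reduce by F -> id : pop 1, push F -> stack = [F] (size 1)
  Action 3: reduce by T -> F : pop 1, push T -> stack = [T] (size 1)
  Action 4: reduce by E -> T : pop 1, push E -> stack = [E] (size 1)
Final stack size: 1

1


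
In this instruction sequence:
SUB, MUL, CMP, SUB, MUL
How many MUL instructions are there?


Scanning instruction sequence for MUL:
  Position 1: SUB
  Position 2: MUL <- MATCH
  Position 3: CMP
  Position 4: SUB
  Position 5: MUL <- MATCH
Matches at positions: [2, 5]
Total MUL count: 2

2


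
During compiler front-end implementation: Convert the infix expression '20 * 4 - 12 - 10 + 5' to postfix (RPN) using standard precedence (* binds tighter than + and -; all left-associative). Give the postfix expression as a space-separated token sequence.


Applying the shunting-yard algorithm:
  Operand 20 -> output
  Push '*' onto operator stack -> op-stack: [*]
  Operand 4 -> output
  See '-' (prec 1); top '*' (prec 2) >= it -> pop '*' to output
  Push '-' onto operator stack -> op-stack: [-]
  Operand 12 -> output
  See '-' (prec 1); top '-' (prec 1) >= it -> pop '-' to output
  Push '-' onto operator stack -> op-stack: [-]
  Operand 10 -> output
  See '+' (prec 1); top '-' (prec 1) >= it -> pop '-' to output
  Push '+' onto operator stack -> op-stack: [+]
  Operand 5 -> output
  End of input: pop '+' to output
Postfix result: 20 4 * 12 - 10 - 5 +

20 4 * 12 - 10 - 5 +


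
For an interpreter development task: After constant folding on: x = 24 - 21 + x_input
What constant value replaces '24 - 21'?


Identifying constant sub-expression:
  Original: x = 24 - 21 + x_input
  24 and 21 are both compile-time constants
  Evaluating: 24 - 21 = 3
  After folding: x = 3 + x_input

3


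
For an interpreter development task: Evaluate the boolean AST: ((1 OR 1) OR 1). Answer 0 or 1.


Step 1: Evaluate inner node
  1 OR 1 = 1
Step 2: Evaluate root node
  1 OR 1 = 1

1


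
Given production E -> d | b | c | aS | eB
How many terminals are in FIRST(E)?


Production: E -> d | b | c | aS | eB
Examining each alternative for leading terminals:
  E -> d : first terminal = 'd'
  E -> b : first terminal = 'b'
  E -> c : first terminal = 'c'
  E -> aS : first terminal = 'a'
  E -> eB : first terminal = 'e'
FIRST(E) = {a, b, c, d, e}
Count: 5

5


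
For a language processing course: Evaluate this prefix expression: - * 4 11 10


Parsing prefix expression: - * 4 11 10
Step 1: Innermost operation '* 4 11'
  4 * 11 = 44
Step 2: Outer operation '- [44] 10'
  44 - 10 = 34

34


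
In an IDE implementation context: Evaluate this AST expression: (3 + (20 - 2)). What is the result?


Expression: (3 + (20 - 2))
Evaluating step by step:
  20 - 2 = 18
  3 + 18 = 21
Result: 21

21


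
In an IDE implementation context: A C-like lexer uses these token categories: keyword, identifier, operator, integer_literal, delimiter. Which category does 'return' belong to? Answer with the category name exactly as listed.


Token: 'return'
Checking categories:
  identifier: no
  integer_literal: no
  operator: no
  keyword: YES
  delimiter: no
Category: keyword

keyword


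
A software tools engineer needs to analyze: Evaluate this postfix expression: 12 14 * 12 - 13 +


Processing tokens left to right:
Push 12, Push 14
Pop 12 and 14, compute 12 * 14 = 168, push 168
Push 12
Pop 168 and 12, compute 168 - 12 = 156, push 156
Push 13
Pop 156 and 13, compute 156 + 13 = 169, push 169
Stack result: 169

169


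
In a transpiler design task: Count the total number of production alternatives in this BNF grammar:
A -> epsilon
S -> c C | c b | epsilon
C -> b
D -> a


Counting alternatives per rule:
  A: 1 alternative(s)
  S: 3 alternative(s)
  C: 1 alternative(s)
  D: 1 alternative(s)
Sum: 1 + 3 + 1 + 1 = 6

6


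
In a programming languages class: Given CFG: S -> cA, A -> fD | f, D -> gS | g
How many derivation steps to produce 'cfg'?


Grammar: S -> cA, A -> fD | f, D -> gS | g
Deriving 'cfg':
Step 1: S -> cA => cA
Step 2: A -> fD => cfD
Step 3: D -> g => cfg
Total derivation steps: 3

3


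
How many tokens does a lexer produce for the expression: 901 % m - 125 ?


Scanning '901 % m - 125'
Token 1: '901' -> integer_literal
Token 2: '%' -> operator
Token 3: 'm' -> identifier
Token 4: '-' -> operator
Token 5: '125' -> integer_literal
Total tokens: 5

5


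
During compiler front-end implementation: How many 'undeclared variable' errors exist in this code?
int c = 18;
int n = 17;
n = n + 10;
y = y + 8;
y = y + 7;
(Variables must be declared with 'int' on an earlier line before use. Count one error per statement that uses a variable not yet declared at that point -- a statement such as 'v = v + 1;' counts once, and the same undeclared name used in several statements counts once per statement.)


Scanning code line by line:
  Line 1: declare 'c' -> declared = ['c']
  Line 2: declare 'n' -> declared = ['c', 'n']
  Line 3: use 'n' -> OK (declared)
  Line 4: use 'y' -> ERROR (undeclared)
  Line 5: use 'y' -> ERROR (undeclared)
Total undeclared variable errors: 2

2


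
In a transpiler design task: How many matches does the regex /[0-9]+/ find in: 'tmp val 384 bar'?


Pattern: /[0-9]+/ (int literals)
Input: 'tmp val 384 bar'
Scanning for matches:
  Match 1: '384'
Total matches: 1

1


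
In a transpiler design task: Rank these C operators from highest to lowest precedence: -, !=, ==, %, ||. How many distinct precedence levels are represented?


Looking up precedence for each operator:
  - -> precedence 5
  != -> precedence 3
  == -> precedence 3
  % -> precedence 6
  || -> precedence 1
Sorted highest to lowest: %, -, !=, ==, ||
Distinct precedence values: [6, 5, 3, 1]
Number of distinct levels: 4

4


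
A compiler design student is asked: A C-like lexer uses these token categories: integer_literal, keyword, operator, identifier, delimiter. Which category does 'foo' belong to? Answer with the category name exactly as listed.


Token: 'foo'
Checking categories:
  identifier: YES
  integer_literal: no
  operator: no
  keyword: no
  delimiter: no
Category: identifier

identifier


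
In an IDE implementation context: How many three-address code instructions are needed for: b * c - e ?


Expression: b * c - e
Generating three-address code (respecting * over +/- precedence):
  Instruction 1: t1 = b * c
  Instruction 2: t2 = t1 - e
Total instructions: 2

2


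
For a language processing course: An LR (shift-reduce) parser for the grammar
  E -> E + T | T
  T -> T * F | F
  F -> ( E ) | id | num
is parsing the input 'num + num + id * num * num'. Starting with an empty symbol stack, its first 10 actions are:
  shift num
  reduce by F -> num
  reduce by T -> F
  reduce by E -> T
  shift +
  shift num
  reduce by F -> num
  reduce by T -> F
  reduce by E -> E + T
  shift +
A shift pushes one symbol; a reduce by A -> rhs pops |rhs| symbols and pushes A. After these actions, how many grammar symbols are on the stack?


Tracking the symbol stack through each action:
  Action 1: shift 'num' : push -> stack = [num] (size 1)
  Action 2: reduce by F -> num : pop 1, push F -> stack = [F] (size 1)
  Action 3: reduce by T -> F : pop 1, push T -> stack = [T] (size 1)
  Action 4: reduce by E -> T : pop 1, push E -> stack = [E] (size 1)
  Action 5: shift '+' : push -> stack = [E, +] (size 2)
  Action 6: shift 'num' : push -> stack = [E, +, num] (size 3)
  Action 7: reduce by F -> num : pop 1, push F -> stack = [E, +, F] (size 3)
  Action 8: reduce by T -> F : pop 1, push T -> stack = [E, +, T] (size 3)
  Action 9: reduce by E -> E + T : pop 3, push E -> stack = [E] (size 1)
  Action 10: shift '+' : push -> stack = [E, +] (size 2)
Final stack size: 2

2


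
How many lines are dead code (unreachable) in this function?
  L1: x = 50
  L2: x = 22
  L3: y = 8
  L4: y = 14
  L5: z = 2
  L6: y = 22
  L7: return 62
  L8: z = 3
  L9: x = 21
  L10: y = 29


Analyzing control flow:
  L1: reachable (before return)
  L2: reachable (before return)
  L3: reachable (before return)
  L4: reachable (before return)
  L5: reachable (before return)
  L6: reachable (before return)
  L7: reachable (return statement)
  L8: DEAD (after return at L7)
  L9: DEAD (after return at L7)
  L10: DEAD (after return at L7)
Return at L7, total lines = 10
Dead lines: L8 through L10
Count: 3

3


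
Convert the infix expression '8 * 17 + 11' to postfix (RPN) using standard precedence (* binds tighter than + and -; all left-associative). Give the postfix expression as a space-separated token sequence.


Applying the shunting-yard algorithm:
  Operand 8 -> output
  Push '*' onto operator stack -> op-stack: [*]
  Operand 17 -> output
  See '+' (prec 1); top '*' (prec 2) >= it -> pop '*' to output
  Push '+' onto operator stack -> op-stack: [+]
  Operand 11 -> output
  End of input: pop '+' to output
Postfix result: 8 17 * 11 +

8 17 * 11 +


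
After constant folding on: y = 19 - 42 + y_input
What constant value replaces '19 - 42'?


Identifying constant sub-expression:
  Original: y = 19 - 42 + y_input
  19 and 42 are both compile-time constants
  Evaluating: 19 - 42 = -23
  After folding: y = -23 + y_input

-23


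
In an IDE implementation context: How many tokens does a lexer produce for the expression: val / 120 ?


Scanning 'val / 120'
Token 1: 'val' -> identifier
Token 2: '/' -> operator
Token 3: '120' -> integer_literal
Total tokens: 3

3


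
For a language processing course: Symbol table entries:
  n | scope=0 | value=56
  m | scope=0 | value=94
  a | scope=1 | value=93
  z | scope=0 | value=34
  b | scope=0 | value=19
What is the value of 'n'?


Searching symbol table for 'n':
  n | scope=0 | value=56 <- MATCH
  m | scope=0 | value=94
  a | scope=1 | value=93
  z | scope=0 | value=34
  b | scope=0 | value=19
Found 'n' at scope 0 with value 56

56


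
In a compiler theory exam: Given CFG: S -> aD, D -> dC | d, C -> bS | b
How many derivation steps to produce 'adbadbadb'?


Grammar: S -> aD, D -> dC | d, C -> bS | b
Deriving 'adbadbadb':
Step 1: S -> aD => aD
Step 2: D -> dC => adC
Step 3: C -> bS => adbS
Step 4: S -> aD => adbaD
Step 5: D -> dC => adbadC
Step 6: C -> bS => adbadbS
Step 7: S -> aD => adbadbaD
Step 8: D -> dC => adbadbadC
Step 9: C -> b => adbadbadb
Total derivation steps: 9

9


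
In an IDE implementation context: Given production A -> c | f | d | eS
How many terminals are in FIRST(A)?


Production: A -> c | f | d | eS
Examining each alternative for leading terminals:
  A -> c : first terminal = 'c'
  A -> f : first terminal = 'f'
  A -> d : first terminal = 'd'
  A -> eS : first terminal = 'e'
FIRST(A) = {c, d, e, f}
Count: 4

4


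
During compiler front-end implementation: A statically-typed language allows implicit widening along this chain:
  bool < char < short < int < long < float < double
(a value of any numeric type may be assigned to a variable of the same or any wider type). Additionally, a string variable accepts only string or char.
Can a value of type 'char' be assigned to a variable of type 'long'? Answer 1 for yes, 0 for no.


Target variable type: long
Source value type: char
Numeric ranks: char=1, long=4
Widening allowed iff rank(source) <= rank(target): 1 <= 4? Yes
Result: 1

1


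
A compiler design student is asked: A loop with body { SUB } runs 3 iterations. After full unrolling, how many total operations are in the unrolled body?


Loop body operations: SUB (1 op per iteration)
Unrolling 3 iterations:
  Iteration 1: SUB (1 ops)
  Iteration 2: SUB (1 ops)
  Iteration 3: SUB (1 ops)
Total: 3 iterations * 1 ops/iter = 3 operations

3


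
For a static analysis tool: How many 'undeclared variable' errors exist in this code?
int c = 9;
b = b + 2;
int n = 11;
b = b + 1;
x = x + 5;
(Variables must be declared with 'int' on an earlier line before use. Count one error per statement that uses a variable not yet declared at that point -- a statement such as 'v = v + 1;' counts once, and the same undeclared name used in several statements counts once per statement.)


Scanning code line by line:
  Line 1: declare 'c' -> declared = ['c']
  Line 2: use 'b' -> ERROR (undeclared)
  Line 3: declare 'n' -> declared = ['c', 'n']
  Line 4: use 'b' -> ERROR (undeclared)
  Line 5: use 'x' -> ERROR (undeclared)
Total undeclared variable errors: 3

3


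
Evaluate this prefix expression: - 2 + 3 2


Parsing prefix expression: - 2 + 3 2
Step 1: Innermost operation '+ 3 2'
  3 + 2 = 5
Step 2: Outer operation '- 2 [5]'
  2 - 5 = -3

-3


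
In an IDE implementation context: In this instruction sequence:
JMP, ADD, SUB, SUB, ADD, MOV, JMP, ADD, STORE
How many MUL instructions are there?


Scanning instruction sequence for MUL:
  Position 1: JMP
  Position 2: ADD
  Position 3: SUB
  Position 4: SUB
  Position 5: ADD
  Position 6: MOV
  Position 7: JMP
  Position 8: ADD
  Position 9: STORE
Matches at positions: []
Total MUL count: 0

0


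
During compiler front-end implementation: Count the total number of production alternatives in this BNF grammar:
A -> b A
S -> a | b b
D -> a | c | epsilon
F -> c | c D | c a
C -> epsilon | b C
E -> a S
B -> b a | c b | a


Counting alternatives per rule:
  A: 1 alternative(s)
  S: 2 alternative(s)
  D: 3 alternative(s)
  F: 3 alternative(s)
  C: 2 alternative(s)
  E: 1 alternative(s)
  B: 3 alternative(s)
Sum: 1 + 2 + 3 + 3 + 2 + 1 + 3 = 15

15


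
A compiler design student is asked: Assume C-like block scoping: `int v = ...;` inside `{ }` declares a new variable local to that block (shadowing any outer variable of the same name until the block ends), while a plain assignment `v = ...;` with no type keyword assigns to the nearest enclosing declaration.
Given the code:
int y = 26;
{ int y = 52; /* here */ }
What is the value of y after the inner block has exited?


Analyzing scoping rules:
Outer scope: declares y = 26
Inner block: 'int y = 52;' declares a NEW y that shadows the outer one
When the block exits the inner y goes out of scope; the outer y was never modified -> 26
Result: 26

26


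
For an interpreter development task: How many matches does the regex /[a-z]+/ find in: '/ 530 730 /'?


Pattern: /[a-z]+/ (identifiers)
Input: '/ 530 730 /'
Scanning for matches:
Total matches: 0

0


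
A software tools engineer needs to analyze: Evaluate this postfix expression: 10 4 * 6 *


Processing tokens left to right:
Push 10, Push 4
Pop 10 and 4, compute 10 * 4 = 40, push 40
Push 6
Pop 40 and 6, compute 40 * 6 = 240, push 240
Stack result: 240

240


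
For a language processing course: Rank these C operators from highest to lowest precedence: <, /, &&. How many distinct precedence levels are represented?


Looking up precedence for each operator:
  < -> precedence 4
  / -> precedence 6
  && -> precedence 2
Sorted highest to lowest: /, <, &&
Distinct precedence values: [6, 4, 2]
Number of distinct levels: 3

3


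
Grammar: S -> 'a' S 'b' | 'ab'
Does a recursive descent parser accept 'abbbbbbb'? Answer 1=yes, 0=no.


Grammar accepts strings of the form a^n b^n (n >= 1)
Word: 'abbbbbbb'
Counting: 1 a's and 7 b's
Check: 1 == 7? No
Mismatch: a-count != b-count
Rejected

0


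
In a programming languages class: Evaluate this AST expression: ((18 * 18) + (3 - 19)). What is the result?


Expression: ((18 * 18) + (3 - 19))
Evaluating step by step:
  18 * 18 = 324
  3 - 19 = -16
  324 + -16 = 308
Result: 308

308


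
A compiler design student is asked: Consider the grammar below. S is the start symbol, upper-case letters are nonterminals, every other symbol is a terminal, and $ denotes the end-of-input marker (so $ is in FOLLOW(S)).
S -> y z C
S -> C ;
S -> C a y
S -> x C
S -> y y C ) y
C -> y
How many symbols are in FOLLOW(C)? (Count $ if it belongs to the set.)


S is the start symbol and does not occur in any rule body, so FOLLOW(S) = {$}.
Examining every occurrence of C in a rule body:
  S -> y z C : C is at the right end -> add FOLLOW(S) = {$}
  S -> C ; : C is followed by terminal ';' -> add ';'
  S -> C a y : C is followed by terminal 'a' -> add 'a'
  S -> x C : C is at the right end -> add FOLLOW(S) = {$} (already in the set)
  S -> y y C ) y : C is followed by terminal ')' -> add ')'
  C -> y : C does not occur in the body -> contributes nothing
FOLLOW(C) = {), ;, a, $}
Count: 4

4


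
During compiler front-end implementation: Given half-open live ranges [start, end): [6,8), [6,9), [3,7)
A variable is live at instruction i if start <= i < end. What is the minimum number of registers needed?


Live ranges:
  Var0: [6, 8)
  Var1: [6, 9)
  Var2: [3, 7)
Sweep-line events (position, delta, active):
  pos=3 start -> active=1
  pos=6 start -> active=2
  pos=6 start -> active=3
  pos=7 end -> active=2
  pos=8 end -> active=1
  pos=9 end -> active=0
Maximum simultaneous active: 3
Minimum registers needed: 3

3


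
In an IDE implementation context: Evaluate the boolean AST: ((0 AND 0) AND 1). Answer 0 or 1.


Step 1: Evaluate inner node
  0 AND 0 = 0
Step 2: Evaluate root node
  0 AND 1 = 0

0


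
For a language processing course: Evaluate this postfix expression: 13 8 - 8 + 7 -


Processing tokens left to right:
Push 13, Push 8
Pop 13 and 8, compute 13 - 8 = 5, push 5
Push 8
Pop 5 and 8, compute 5 + 8 = 13, push 13
Push 7
Pop 13 and 7, compute 13 - 7 = 6, push 6
Stack result: 6

6


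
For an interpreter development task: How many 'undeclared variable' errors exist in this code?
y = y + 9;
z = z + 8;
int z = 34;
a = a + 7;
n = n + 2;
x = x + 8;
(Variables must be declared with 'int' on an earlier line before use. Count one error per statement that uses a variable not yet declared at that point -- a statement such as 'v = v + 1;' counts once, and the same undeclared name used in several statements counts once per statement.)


Scanning code line by line:
  Line 1: use 'y' -> ERROR (undeclared)
  Line 2: use 'z' -> ERROR (undeclared)
  Line 3: declare 'z' -> declared = ['z']
  Line 4: use 'a' -> ERROR (undeclared)
  Line 5: use 'n' -> ERROR (undeclared)
  Line 6: use 'x' -> ERROR (undeclared)
Total undeclared variable errors: 5

5


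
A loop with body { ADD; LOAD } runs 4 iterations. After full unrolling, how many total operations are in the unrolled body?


Loop body operations: ADD, LOAD (2 ops per iteration)
Unrolling 4 iterations:
  Iteration 1: ADD, LOAD (2 ops)
  Iteration 2: ADD, LOAD (2 ops)
  Iteration 3: ADD, LOAD (2 ops)
  Iteration 4: ADD, LOAD (2 ops)
Total: 4 iterations * 2 ops/iter = 8 operations

8


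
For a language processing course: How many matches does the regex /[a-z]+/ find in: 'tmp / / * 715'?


Pattern: /[a-z]+/ (identifiers)
Input: 'tmp / / * 715'
Scanning for matches:
  Match 1: 'tmp'
Total matches: 1

1


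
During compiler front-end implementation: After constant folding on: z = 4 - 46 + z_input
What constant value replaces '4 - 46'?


Identifying constant sub-expression:
  Original: z = 4 - 46 + z_input
  4 and 46 are both compile-time constants
  Evaluating: 4 - 46 = -42
  After folding: z = -42 + z_input

-42


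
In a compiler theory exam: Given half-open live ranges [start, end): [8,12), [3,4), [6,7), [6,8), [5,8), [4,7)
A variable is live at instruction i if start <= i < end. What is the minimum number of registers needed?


Live ranges:
  Var0: [8, 12)
  Var1: [3, 4)
  Var2: [6, 7)
  Var3: [6, 8)
  Var4: [5, 8)
  Var5: [4, 7)
Sweep-line events (position, delta, active):
  pos=3 start -> active=1
  pos=4 end -> active=0
  pos=4 start -> active=1
  pos=5 start -> active=2
  pos=6 start -> active=3
  pos=6 start -> active=4
  pos=7 end -> active=3
  pos=7 end -> active=2
  pos=8 end -> active=1
  pos=8 end -> active=0
  pos=8 start -> active=1
  pos=12 end -> active=0
Maximum simultaneous active: 4
Minimum registers needed: 4

4


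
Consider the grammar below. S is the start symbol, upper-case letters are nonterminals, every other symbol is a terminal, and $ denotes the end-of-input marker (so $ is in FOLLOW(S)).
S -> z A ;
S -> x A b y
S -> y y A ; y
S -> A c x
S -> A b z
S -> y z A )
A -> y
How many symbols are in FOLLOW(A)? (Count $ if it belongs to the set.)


S is the start symbol and does not occur in any rule body, so FOLLOW(S) = {$}.
Examining every occurrence of A in a rule body:
  S -> z A ; : A is followed by terminal ';' -> add ';'
  S -> x A b y : A is followed by terminal 'b' -> add 'b'
  S -> y y A ; y : A is followed by terminal ';' -> add ';' (already in the set)
  S -> A c x : A is followed by terminal 'c' -> add 'c'
  S -> A b z : A is followed by terminal 'b' -> add 'b' (already in the set)
  S -> y z A ) : A is followed by terminal ')' -> add ')'
  A -> y : A does not occur in the body -> contributes nothing
FOLLOW(A) = {), ;, b, c}
Count: 4

4


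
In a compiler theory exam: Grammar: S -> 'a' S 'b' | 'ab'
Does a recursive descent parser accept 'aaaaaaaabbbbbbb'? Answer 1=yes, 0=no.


Grammar accepts strings of the form a^n b^n (n >= 1)
Word: 'aaaaaaaabbbbbbb'
Counting: 8 a's and 7 b's
Check: 8 == 7? No
Mismatch: a-count != b-count
Rejected

0


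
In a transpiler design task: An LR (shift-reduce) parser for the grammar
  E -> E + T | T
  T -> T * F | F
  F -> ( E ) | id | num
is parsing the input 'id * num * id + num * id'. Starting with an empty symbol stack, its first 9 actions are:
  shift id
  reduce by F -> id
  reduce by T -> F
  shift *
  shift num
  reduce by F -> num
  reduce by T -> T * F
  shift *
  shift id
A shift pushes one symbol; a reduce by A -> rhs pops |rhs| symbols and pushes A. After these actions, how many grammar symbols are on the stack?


Tracking the symbol stack through each action:
  Action 1: shift 'id' : push -> stack = [id] (size 1)
  Action 2: reduce by F -> id : pop 1, push F -> stack = [F] (size 1)
  Action 3: reduce by T -> F : pop 1, push T -> stack = [T] (size 1)
  Action 4: shift '*' : push -> stack = [T, *] (size 2)
  Action 5: shift 'num' : push -> stack = [T, *, num] (size 3)
  Action 6: reduce by F -> num : pop 1, push F -> stack = [T, *, F] (size 3)
  Action 7: reduce by T -> T * F : pop 3, push T -> stack = [T] (size 1)
  Action 8: shift '*' : push -> stack = [T, *] (size 2)
  Action 9: shift 'id' : push -> stack = [T, *, id] (size 3)
Final stack size: 3

3


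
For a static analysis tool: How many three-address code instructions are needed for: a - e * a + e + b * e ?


Expression: a - e * a + e + b * e
Generating three-address code (respecting * over +/- precedence):
  Instruction 1: t1 = e * a
  Instruction 2: t2 = b * e
  Instruction 3: t3 = a - t1
  Instruction 4: t4 = t3 + e
  Instruction 5: t5 = t4 + t2
Total instructions: 5

5


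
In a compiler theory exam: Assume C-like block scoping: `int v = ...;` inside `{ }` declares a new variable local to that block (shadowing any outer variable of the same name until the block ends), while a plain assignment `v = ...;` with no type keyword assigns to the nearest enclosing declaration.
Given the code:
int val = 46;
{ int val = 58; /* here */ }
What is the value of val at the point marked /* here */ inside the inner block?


Analyzing scoping rules:
Outer scope: declares val = 46
Inner block: 'int val = 58;' declares a NEW val that shadows the outer one
Inside the block the inner declaration is in scope -> 58
Result: 58

58


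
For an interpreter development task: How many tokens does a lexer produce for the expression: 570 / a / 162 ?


Scanning '570 / a / 162'
Token 1: '570' -> integer_literal
Token 2: '/' -> operator
Token 3: 'a' -> identifier
Token 4: '/' -> operator
Token 5: '162' -> integer_literal
Total tokens: 5

5


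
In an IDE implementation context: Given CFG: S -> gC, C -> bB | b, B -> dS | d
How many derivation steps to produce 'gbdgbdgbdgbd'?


Grammar: S -> gC, C -> bB | b, B -> dS | d
Deriving 'gbdgbdgbdgbd':
Step 1: S -> gC => gC
Step 2: C -> bB => gbB
Step 3: B -> dS => gbdS
Step 4: S -> gC => gbdgC
Step 5: C -> bB => gbdgbB
Step 6: B -> dS => gbdgbdS
Step 7: S -> gC => gbdgbdgC
Step 8: C -> bB => gbdgbdgbB
Step 9: B -> dS => gbdgbdgbdS
Step 10: S -> gC => gbdgbdgbdgC
Step 11: C -> bB => gbdgbdgbdgbB
Step 12: B -> d => gbdgbdgbdgbd
Total derivation steps: 12

12


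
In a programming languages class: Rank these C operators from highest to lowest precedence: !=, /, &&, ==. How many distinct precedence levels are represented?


Looking up precedence for each operator:
  != -> precedence 3
  / -> precedence 6
  && -> precedence 2
  == -> precedence 3
Sorted highest to lowest: /, !=, ==, &&
Distinct precedence values: [6, 3, 2]
Number of distinct levels: 3

3


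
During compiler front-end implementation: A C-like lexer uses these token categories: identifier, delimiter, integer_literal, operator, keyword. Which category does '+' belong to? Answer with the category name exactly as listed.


Token: '+'
Checking categories:
  identifier: no
  integer_literal: no
  operator: YES
  keyword: no
  delimiter: no
Category: operator

operator


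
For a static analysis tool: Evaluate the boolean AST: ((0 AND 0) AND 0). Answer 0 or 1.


Step 1: Evaluate inner node
  0 AND 0 = 0
Step 2: Evaluate root node
  0 AND 0 = 0

0


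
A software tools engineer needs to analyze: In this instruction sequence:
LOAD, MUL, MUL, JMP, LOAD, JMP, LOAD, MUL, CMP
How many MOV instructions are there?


Scanning instruction sequence for MOV:
  Position 1: LOAD
  Position 2: MUL
  Position 3: MUL
  Position 4: JMP
  Position 5: LOAD
  Position 6: JMP
  Position 7: LOAD
  Position 8: MUL
  Position 9: CMP
Matches at positions: []
Total MOV count: 0

0


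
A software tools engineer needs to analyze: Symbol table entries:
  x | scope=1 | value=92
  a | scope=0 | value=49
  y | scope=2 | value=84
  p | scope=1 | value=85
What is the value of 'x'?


Searching symbol table for 'x':
  x | scope=1 | value=92 <- MATCH
  a | scope=0 | value=49
  y | scope=2 | value=84
  p | scope=1 | value=85
Found 'x' at scope 1 with value 92

92


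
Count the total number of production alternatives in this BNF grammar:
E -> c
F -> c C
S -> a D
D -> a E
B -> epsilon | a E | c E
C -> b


Counting alternatives per rule:
  E: 1 alternative(s)
  F: 1 alternative(s)
  S: 1 alternative(s)
  D: 1 alternative(s)
  B: 3 alternative(s)
  C: 1 alternative(s)
Sum: 1 + 1 + 1 + 1 + 3 + 1 = 8

8


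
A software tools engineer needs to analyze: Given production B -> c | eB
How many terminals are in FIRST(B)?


Production: B -> c | eB
Examining each alternative for leading terminals:
  B -> c : first terminal = 'c'
  B -> eB : first terminal = 'e'
FIRST(B) = {c, e}
Count: 2

2


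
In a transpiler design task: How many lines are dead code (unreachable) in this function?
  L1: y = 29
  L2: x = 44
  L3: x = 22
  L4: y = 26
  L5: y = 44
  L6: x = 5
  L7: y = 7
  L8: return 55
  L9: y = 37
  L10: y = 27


Analyzing control flow:
  L1: reachable (before return)
  L2: reachable (before return)
  L3: reachable (before return)
  L4: reachable (before return)
  L5: reachable (before return)
  L6: reachable (before return)
  L7: reachable (before return)
  L8: reachable (return statement)
  L9: DEAD (after return at L8)
  L10: DEAD (after return at L8)
Return at L8, total lines = 10
Dead lines: L9 through L10
Count: 2

2


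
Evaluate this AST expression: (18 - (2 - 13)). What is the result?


Expression: (18 - (2 - 13))
Evaluating step by step:
  2 - 13 = -11
  18 - -11 = 29
Result: 29

29


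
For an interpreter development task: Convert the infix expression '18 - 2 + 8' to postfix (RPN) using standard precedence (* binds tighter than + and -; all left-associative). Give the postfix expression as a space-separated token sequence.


Applying the shunting-yard algorithm:
  Operand 18 -> output
  Push '-' onto operator stack -> op-stack: [-]
  Operand 2 -> output
  See '+' (prec 1); top '-' (prec 1) >= it -> pop '-' to output
  Push '+' onto operator stack -> op-stack: [+]
  Operand 8 -> output
  End of input: pop '+' to output
Postfix result: 18 2 - 8 +

18 2 - 8 +


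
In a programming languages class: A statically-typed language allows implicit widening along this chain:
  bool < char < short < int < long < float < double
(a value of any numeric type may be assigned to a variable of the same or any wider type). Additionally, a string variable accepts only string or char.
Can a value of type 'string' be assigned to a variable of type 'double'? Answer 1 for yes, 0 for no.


Target variable type: double
Source value type: string
Rule: string cannot widen to any numeric type
Result: 0

0


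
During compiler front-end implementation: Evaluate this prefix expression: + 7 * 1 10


Parsing prefix expression: + 7 * 1 10
Step 1: Innermost operation '* 1 10'
  1 * 10 = 10
Step 2: Outer operation '+ 7 [10]'
  7 + 10 = 17

17


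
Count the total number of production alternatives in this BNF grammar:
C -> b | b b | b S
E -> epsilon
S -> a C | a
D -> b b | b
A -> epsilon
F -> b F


Counting alternatives per rule:
  C: 3 alternative(s)
  E: 1 alternative(s)
  S: 2 alternative(s)
  D: 2 alternative(s)
  A: 1 alternative(s)
  F: 1 alternative(s)
Sum: 3 + 1 + 2 + 2 + 1 + 1 = 10

10


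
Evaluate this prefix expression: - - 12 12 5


Parsing prefix expression: - - 12 12 5
Step 1: Innermost operation '- 12 12'
  12 - 12 = 0
Step 2: Outer operation '- [0] 5'
  0 - 5 = -5

-5


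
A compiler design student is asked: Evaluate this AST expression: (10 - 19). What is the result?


Expression: (10 - 19)
Evaluating step by step:
  10 - 19 = -9
Result: -9

-9


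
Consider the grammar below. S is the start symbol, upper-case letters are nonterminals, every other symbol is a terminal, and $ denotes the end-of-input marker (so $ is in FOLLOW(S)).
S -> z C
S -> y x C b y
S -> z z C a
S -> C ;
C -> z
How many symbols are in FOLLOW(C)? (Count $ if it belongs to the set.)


S is the start symbol and does not occur in any rule body, so FOLLOW(S) = {$}.
Examining every occurrence of C in a rule body:
  S -> z C : C is at the right end -> add FOLLOW(S) = {$}
  S -> y x C b y : C is followed by terminal 'b' -> add 'b'
  S -> z z C a : C is followed by terminal 'a' -> add 'a'
  S -> C ; : C is followed by terminal ';' -> add ';'
  C -> z : C does not occur in the body -> contributes nothing
FOLLOW(C) = {;, a, b, $}
Count: 4

4


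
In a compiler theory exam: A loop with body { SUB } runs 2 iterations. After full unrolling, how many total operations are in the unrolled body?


Loop body operations: SUB (1 op per iteration)
Unrolling 2 iterations:
  Iteration 1: SUB (1 ops)
  Iteration 2: SUB (1 ops)
Total: 2 iterations * 1 ops/iter = 2 operations

2


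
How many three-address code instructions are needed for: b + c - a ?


Expression: b + c - a
Generating three-address code (respecting * over +/- precedence):
  Instruction 1: t1 = b + c
  Instruction 2: t2 = t1 - a
Total instructions: 2

2
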